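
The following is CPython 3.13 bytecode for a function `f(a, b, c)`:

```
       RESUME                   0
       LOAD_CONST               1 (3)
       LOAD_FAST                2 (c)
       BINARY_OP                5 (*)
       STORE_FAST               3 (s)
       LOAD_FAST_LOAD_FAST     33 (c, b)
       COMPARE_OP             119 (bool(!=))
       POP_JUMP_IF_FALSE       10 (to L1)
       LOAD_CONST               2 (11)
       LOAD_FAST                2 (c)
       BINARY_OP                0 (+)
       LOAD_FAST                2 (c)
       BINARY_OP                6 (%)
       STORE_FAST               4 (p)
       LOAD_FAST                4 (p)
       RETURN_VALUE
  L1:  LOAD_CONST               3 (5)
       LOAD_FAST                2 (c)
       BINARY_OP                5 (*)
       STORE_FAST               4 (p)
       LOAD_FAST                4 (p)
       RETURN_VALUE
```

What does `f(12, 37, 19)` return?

LOAD_CONST → push 3. Stack: [3]
LOAD_FAST c → push 19. Stack: [3, 19]
BINARY_OP * → 3 * 19 = 57. Stack: [57]
STORE_FAST s → s=57. Stack: []
LOAD_FAST_LOAD_FAST c,b → push 19,37. Stack: [19, 37]
COMPARE_OP bool(!=) → 19 vs 37 = True. Stack: [True]
POP_JUMP_IF_FALSE → pop True; no jump. Stack: []
LOAD_CONST → push 11. Stack: [11]
LOAD_FAST c → push 19. Stack: [11, 19]
BINARY_OP + → 11 + 19 = 30. Stack: [30]
LOAD_FAST c → push 19. Stack: [30, 19]
BINARY_OP % → 30 % 19 = 11. Stack: [11]
STORE_FAST p → p=11. Stack: []
LOAD_FAST p → push 11. Stack: [11]
RETURN_VALUE → return 11.

11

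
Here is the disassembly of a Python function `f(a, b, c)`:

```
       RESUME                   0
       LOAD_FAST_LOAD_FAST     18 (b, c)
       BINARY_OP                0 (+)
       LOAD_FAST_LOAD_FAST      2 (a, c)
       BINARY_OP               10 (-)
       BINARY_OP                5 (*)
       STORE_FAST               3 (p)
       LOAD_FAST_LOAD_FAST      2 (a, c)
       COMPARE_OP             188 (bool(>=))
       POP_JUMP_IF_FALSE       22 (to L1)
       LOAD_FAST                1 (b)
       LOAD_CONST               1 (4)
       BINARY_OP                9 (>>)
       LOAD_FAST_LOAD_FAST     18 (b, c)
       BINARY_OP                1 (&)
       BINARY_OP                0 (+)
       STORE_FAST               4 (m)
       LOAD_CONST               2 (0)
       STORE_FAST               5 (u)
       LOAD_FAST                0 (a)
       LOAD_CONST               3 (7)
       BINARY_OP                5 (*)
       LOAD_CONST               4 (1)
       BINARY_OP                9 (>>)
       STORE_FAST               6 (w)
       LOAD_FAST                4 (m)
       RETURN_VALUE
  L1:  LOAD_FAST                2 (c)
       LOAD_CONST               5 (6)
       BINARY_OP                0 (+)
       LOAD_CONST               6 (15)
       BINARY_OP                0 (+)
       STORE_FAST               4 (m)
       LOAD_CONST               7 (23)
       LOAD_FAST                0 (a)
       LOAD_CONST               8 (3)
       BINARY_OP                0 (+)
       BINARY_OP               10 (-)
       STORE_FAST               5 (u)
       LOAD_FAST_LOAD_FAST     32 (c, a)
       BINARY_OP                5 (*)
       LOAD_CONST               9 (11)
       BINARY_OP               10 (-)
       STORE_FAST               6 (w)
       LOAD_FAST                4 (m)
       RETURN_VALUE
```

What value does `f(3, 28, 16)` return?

LOAD_FAST_LOAD_FAST b,c → push 28,16. Stack: [28, 16]
BINARY_OP + → 28 + 16 = 44. Stack: [44]
LOAD_FAST_LOAD_FAST a,c → push 3,16. Stack: [44, 3, 16]
BINARY_OP - → 3 - 16 = -13. Stack: [44, -13]
BINARY_OP * → 44 * -13 = -572. Stack: [-572]
STORE_FAST p → p=-572. Stack: []
LOAD_FAST_LOAD_FAST a,c → push 3,16. Stack: [3, 16]
COMPARE_OP bool(>=) → 3 vs 16 = False. Stack: [False]
POP_JUMP_IF_FALSE → pop False; jump. Stack: []
LOAD_FAST c → push 16. Stack: [16]
LOAD_CONST → push 6. Stack: [16, 6]
BINARY_OP + → 16 + 6 = 22. Stack: [22]
LOAD_CONST → push 15. Stack: [22, 15]
BINARY_OP + → 22 + 15 = 37. Stack: [37]
STORE_FAST m → m=37. Stack: []
LOAD_CONST → push 23. Stack: [23]
LOAD_FAST a → push 3. Stack: [23, 3]
LOAD_CONST → push 3. Stack: [23, 3, 3]
BINARY_OP + → 3 + 3 = 6. Stack: [23, 6]
BINARY_OP - → 23 - 6 = 17. Stack: [17]
STORE_FAST u → u=17. Stack: []
LOAD_FAST_LOAD_FAST c,a → push 16,3. Stack: [16, 3]
BINARY_OP * → 16 * 3 = 48. Stack: [48]
LOAD_CONST → push 11. Stack: [48, 11]
BINARY_OP - → 48 - 11 = 37. Stack: [37]
STORE_FAST w → w=37. Stack: []
LOAD_FAST m → push 37. Stack: [37]
RETURN_VALUE → return 37.

37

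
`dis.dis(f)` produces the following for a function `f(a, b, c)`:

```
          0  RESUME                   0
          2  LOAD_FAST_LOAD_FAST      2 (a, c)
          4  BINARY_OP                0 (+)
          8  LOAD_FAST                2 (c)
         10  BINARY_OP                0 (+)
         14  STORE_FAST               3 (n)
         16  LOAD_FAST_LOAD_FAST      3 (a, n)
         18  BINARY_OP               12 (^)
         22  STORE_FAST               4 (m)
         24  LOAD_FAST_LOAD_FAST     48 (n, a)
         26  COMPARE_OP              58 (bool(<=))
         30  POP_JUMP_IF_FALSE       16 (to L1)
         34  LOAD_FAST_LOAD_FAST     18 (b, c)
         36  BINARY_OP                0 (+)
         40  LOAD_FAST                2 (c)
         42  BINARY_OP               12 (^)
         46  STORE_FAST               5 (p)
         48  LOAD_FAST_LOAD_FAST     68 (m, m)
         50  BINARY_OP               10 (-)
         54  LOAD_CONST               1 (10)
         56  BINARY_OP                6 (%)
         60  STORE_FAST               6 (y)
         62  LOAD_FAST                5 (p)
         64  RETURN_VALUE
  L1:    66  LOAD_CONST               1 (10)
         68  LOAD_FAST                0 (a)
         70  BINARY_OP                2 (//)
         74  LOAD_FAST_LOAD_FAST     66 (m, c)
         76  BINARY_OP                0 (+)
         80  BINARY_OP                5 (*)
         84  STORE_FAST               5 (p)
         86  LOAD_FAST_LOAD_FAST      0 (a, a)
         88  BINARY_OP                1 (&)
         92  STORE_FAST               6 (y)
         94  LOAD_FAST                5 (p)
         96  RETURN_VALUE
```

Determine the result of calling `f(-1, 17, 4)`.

40

LOAD_FAST_LOAD_FAST a,c → push -1,4. Stack: [-1, 4]
BINARY_OP + → -1 + 4 = 3. Stack: [3]
LOAD_FAST c → push 4. Stack: [3, 4]
BINARY_OP + → 3 + 4 = 7. Stack: [7]
STORE_FAST n → n=7. Stack: []
LOAD_FAST_LOAD_FAST a,n → push -1,7. Stack: [-1, 7]
BINARY_OP ^ → -1 ^ 7 = -8. Stack: [-8]
STORE_FAST m → m=-8. Stack: []
LOAD_FAST_LOAD_FAST n,a → push 7,-1. Stack: [7, -1]
COMPARE_OP bool(<=) → 7 vs -1 = False. Stack: [False]
POP_JUMP_IF_FALSE → pop False; jump. Stack: []
LOAD_CONST → push 10. Stack: [10]
LOAD_FAST a → push -1. Stack: [10, -1]
BINARY_OP // → 10 // -1 = -10. Stack: [-10]
LOAD_FAST_LOAD_FAST m,c → push -8,4. Stack: [-10, -8, 4]
BINARY_OP + → -8 + 4 = -4. Stack: [-10, -4]
BINARY_OP * → -10 * -4 = 40. Stack: [40]
STORE_FAST p → p=40. Stack: []
LOAD_FAST_LOAD_FAST a,a → push -1,-1. Stack: [-1, -1]
BINARY_OP & → -1 & -1 = -1. Stack: [-1]
STORE_FAST y → y=-1. Stack: []
LOAD_FAST p → push 40. Stack: [40]
RETURN_VALUE → return 40.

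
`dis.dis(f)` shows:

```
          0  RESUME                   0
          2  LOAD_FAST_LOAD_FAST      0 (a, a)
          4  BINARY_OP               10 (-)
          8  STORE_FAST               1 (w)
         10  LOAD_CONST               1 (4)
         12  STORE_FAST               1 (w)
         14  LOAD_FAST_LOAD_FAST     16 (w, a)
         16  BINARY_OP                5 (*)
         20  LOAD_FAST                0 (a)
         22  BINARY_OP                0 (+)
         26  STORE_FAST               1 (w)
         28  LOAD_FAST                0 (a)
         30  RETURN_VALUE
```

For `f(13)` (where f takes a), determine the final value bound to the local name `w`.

65

LOAD_FAST_LOAD_FAST a,a → push 13,13. Stack: [13, 13]
BINARY_OP - → 13 - 13 = 0. Stack: [0]
STORE_FAST w → w=0. Stack: []
LOAD_CONST → push 4. Stack: [4]
STORE_FAST w → w=4. Stack: []
LOAD_FAST_LOAD_FAST w,a → push 4,13. Stack: [4, 13]
BINARY_OP * → 4 * 13 = 52. Stack: [52]
LOAD_FAST a → push 13. Stack: [52, 13]
BINARY_OP + → 52 + 13 = 65. Stack: [65]
STORE_FAST w → w=65. Stack: []
LOAD_FAST a → push 13. Stack: [13]
RETURN_VALUE → return 13.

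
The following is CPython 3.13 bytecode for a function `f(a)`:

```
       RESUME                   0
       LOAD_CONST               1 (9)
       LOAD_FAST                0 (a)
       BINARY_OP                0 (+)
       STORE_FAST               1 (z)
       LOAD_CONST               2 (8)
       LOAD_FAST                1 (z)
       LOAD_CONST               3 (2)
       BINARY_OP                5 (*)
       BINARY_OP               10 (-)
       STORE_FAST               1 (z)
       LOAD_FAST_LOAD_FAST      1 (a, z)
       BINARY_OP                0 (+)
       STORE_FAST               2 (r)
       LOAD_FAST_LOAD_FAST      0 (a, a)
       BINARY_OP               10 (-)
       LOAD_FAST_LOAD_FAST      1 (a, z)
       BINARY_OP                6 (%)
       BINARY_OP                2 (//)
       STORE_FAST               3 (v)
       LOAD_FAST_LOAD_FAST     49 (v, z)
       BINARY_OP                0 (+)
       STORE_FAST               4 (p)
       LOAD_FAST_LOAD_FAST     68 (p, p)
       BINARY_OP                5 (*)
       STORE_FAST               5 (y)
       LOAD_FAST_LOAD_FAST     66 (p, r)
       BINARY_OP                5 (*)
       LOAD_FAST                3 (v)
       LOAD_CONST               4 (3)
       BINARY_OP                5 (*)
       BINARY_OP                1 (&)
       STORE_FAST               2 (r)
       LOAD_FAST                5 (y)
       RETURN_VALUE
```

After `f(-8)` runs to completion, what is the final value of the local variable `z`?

6

LOAD_CONST → push 9. Stack: [9]
LOAD_FAST a → push -8. Stack: [9, -8]
BINARY_OP + → 9 + -8 = 1. Stack: [1]
STORE_FAST z → z=1. Stack: []
LOAD_CONST → push 8. Stack: [8]
LOAD_FAST z → push 1. Stack: [8, 1]
LOAD_CONST → push 2. Stack: [8, 1, 2]
BINARY_OP * → 1 * 2 = 2. Stack: [8, 2]
BINARY_OP - → 8 - 2 = 6. Stack: [6]
STORE_FAST z → z=6. Stack: []
LOAD_FAST_LOAD_FAST a,z → push -8,6. Stack: [-8, 6]
BINARY_OP + → -8 + 6 = -2. Stack: [-2]
STORE_FAST r → r=-2. Stack: []
LOAD_FAST_LOAD_FAST a,a → push -8,-8. Stack: [-8, -8]
BINARY_OP - → -8 - -8 = 0. Stack: [0]
LOAD_FAST_LOAD_FAST a,z → push -8,6. Stack: [0, -8, 6]
BINARY_OP % → -8 % 6 = 4. Stack: [0, 4]
BINARY_OP // → 0 // 4 = 0. Stack: [0]
STORE_FAST v → v=0. Stack: []
LOAD_FAST_LOAD_FAST v,z → push 0,6. Stack: [0, 6]
BINARY_OP + → 0 + 6 = 6. Stack: [6]
STORE_FAST p → p=6. Stack: []
LOAD_FAST_LOAD_FAST p,p → push 6,6. Stack: [6, 6]
BINARY_OP * → 6 * 6 = 36. Stack: [36]
STORE_FAST y → y=36. Stack: []
LOAD_FAST_LOAD_FAST p,r → push 6,-2. Stack: [6, -2]
BINARY_OP * → 6 * -2 = -12. Stack: [-12]
LOAD_FAST v → push 0. Stack: [-12, 0]
LOAD_CONST → push 3. Stack: [-12, 0, 3]
BINARY_OP * → 0 * 3 = 0. Stack: [-12, 0]
BINARY_OP & → -12 & 0 = 0. Stack: [0]
STORE_FAST r → r=0. Stack: []
LOAD_FAST y → push 36. Stack: [36]
RETURN_VALUE → return 36.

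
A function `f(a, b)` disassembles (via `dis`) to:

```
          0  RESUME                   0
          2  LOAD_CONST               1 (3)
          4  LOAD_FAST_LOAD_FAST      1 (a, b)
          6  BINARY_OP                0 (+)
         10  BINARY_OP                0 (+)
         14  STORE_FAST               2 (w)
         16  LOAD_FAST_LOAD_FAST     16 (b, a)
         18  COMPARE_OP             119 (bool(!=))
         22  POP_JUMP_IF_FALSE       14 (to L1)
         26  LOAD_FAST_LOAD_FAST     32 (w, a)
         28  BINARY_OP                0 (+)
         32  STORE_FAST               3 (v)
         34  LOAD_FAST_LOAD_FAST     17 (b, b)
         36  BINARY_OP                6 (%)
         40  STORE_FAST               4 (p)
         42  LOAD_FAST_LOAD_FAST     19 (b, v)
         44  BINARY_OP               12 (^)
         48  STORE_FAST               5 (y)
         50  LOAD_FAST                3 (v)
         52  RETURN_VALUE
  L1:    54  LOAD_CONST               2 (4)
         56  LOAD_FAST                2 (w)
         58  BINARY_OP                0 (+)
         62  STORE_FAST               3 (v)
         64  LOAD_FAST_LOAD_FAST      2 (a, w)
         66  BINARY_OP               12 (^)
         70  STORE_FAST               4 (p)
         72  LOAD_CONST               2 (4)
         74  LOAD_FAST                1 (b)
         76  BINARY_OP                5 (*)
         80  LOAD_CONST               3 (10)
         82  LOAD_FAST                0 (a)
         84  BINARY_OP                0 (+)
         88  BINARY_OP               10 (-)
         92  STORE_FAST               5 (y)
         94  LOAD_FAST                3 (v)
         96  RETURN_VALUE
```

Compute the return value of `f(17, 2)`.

39

LOAD_CONST → push 3. Stack: [3]
LOAD_FAST_LOAD_FAST a,b → push 17,2. Stack: [3, 17, 2]
BINARY_OP + → 17 + 2 = 19. Stack: [3, 19]
BINARY_OP + → 3 + 19 = 22. Stack: [22]
STORE_FAST w → w=22. Stack: []
LOAD_FAST_LOAD_FAST b,a → push 2,17. Stack: [2, 17]
COMPARE_OP bool(!=) → 2 vs 17 = True. Stack: [True]
POP_JUMP_IF_FALSE → pop True; no jump. Stack: []
LOAD_FAST_LOAD_FAST w,a → push 22,17. Stack: [22, 17]
BINARY_OP + → 22 + 17 = 39. Stack: [39]
STORE_FAST v → v=39. Stack: []
LOAD_FAST_LOAD_FAST b,b → push 2,2. Stack: [2, 2]
BINARY_OP % → 2 % 2 = 0. Stack: [0]
STORE_FAST p → p=0. Stack: []
LOAD_FAST_LOAD_FAST b,v → push 2,39. Stack: [2, 39]
BINARY_OP ^ → 2 ^ 39 = 37. Stack: [37]
STORE_FAST y → y=37. Stack: []
LOAD_FAST v → push 39. Stack: [39]
RETURN_VALUE → return 39.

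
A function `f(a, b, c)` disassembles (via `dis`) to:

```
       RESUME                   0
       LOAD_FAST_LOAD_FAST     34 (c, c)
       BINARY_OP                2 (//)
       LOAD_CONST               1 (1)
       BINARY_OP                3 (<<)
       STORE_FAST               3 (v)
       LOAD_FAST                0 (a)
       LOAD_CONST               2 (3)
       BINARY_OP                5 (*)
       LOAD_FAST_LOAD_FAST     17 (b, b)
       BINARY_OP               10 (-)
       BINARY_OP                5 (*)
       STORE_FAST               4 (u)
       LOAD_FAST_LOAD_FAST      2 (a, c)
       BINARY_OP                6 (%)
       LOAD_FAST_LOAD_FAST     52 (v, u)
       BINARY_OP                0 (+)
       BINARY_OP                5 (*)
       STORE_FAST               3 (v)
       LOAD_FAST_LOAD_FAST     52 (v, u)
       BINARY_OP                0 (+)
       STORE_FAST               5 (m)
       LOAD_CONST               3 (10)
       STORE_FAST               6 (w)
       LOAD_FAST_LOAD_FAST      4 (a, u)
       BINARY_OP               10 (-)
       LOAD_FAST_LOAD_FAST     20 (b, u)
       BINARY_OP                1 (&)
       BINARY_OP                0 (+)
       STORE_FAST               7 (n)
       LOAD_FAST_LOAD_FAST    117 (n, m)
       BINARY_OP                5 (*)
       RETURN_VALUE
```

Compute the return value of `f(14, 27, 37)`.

392

LOAD_FAST_LOAD_FAST c,c → push 37,37. Stack: [37, 37]
BINARY_OP // → 37 // 37 = 1. Stack: [1]
LOAD_CONST → push 1. Stack: [1, 1]
BINARY_OP << → 1 << 1 = 2. Stack: [2]
STORE_FAST v → v=2. Stack: []
LOAD_FAST a → push 14. Stack: [14]
LOAD_CONST → push 3. Stack: [14, 3]
BINARY_OP * → 14 * 3 = 42. Stack: [42]
LOAD_FAST_LOAD_FAST b,b → push 27,27. Stack: [42, 27, 27]
BINARY_OP - → 27 - 27 = 0. Stack: [42, 0]
BINARY_OP * → 42 * 0 = 0. Stack: [0]
STORE_FAST u → u=0. Stack: []
LOAD_FAST_LOAD_FAST a,c → push 14,37. Stack: [14, 37]
BINARY_OP % → 14 % 37 = 14. Stack: [14]
LOAD_FAST_LOAD_FAST v,u → push 2,0. Stack: [14, 2, 0]
BINARY_OP + → 2 + 0 = 2. Stack: [14, 2]
BINARY_OP * → 14 * 2 = 28. Stack: [28]
STORE_FAST v → v=28. Stack: []
LOAD_FAST_LOAD_FAST v,u → push 28,0. Stack: [28, 0]
BINARY_OP + → 28 + 0 = 28. Stack: [28]
STORE_FAST m → m=28. Stack: []
LOAD_CONST → push 10. Stack: [10]
STORE_FAST w → w=10. Stack: []
LOAD_FAST_LOAD_FAST a,u → push 14,0. Stack: [14, 0]
BINARY_OP - → 14 - 0 = 14. Stack: [14]
LOAD_FAST_LOAD_FAST b,u → push 27,0. Stack: [14, 27, 0]
BINARY_OP & → 27 & 0 = 0. Stack: [14, 0]
BINARY_OP + → 14 + 0 = 14. Stack: [14]
STORE_FAST n → n=14. Stack: []
LOAD_FAST_LOAD_FAST n,m → push 14,28. Stack: [14, 28]
BINARY_OP * → 14 * 28 = 392. Stack: [392]
RETURN_VALUE → return 392.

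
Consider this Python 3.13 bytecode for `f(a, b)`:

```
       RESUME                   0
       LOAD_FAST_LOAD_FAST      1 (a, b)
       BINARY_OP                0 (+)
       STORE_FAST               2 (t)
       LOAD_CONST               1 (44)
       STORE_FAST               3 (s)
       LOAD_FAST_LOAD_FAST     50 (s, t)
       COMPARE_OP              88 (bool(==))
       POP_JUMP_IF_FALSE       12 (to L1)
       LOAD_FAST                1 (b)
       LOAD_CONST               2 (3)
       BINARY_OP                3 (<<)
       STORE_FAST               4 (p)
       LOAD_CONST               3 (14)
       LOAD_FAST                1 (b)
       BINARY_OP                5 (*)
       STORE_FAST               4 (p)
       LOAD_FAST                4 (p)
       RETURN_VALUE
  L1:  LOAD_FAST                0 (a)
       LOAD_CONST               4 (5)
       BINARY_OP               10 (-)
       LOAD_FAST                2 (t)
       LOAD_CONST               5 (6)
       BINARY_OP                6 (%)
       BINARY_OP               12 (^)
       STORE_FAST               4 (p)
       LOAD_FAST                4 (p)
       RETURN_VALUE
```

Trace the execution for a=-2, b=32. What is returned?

LOAD_FAST_LOAD_FAST a,b → push -2,32. Stack: [-2, 32]
BINARY_OP + → -2 + 32 = 30. Stack: [30]
STORE_FAST t → t=30. Stack: []
LOAD_CONST → push 44. Stack: [44]
STORE_FAST s → s=44. Stack: []
LOAD_FAST_LOAD_FAST s,t → push 44,30. Stack: [44, 30]
COMPARE_OP bool(==) → 44 vs 30 = False. Stack: [False]
POP_JUMP_IF_FALSE → pop False; jump. Stack: []
LOAD_FAST a → push -2. Stack: [-2]
LOAD_CONST → push 5. Stack: [-2, 5]
BINARY_OP - → -2 - 5 = -7. Stack: [-7]
LOAD_FAST t → push 30. Stack: [-7, 30]
LOAD_CONST → push 6. Stack: [-7, 30, 6]
BINARY_OP % → 30 % 6 = 0. Stack: [-7, 0]
BINARY_OP ^ → -7 ^ 0 = -7. Stack: [-7]
STORE_FAST p → p=-7. Stack: []
LOAD_FAST p → push -7. Stack: [-7]
RETURN_VALUE → return -7.

-7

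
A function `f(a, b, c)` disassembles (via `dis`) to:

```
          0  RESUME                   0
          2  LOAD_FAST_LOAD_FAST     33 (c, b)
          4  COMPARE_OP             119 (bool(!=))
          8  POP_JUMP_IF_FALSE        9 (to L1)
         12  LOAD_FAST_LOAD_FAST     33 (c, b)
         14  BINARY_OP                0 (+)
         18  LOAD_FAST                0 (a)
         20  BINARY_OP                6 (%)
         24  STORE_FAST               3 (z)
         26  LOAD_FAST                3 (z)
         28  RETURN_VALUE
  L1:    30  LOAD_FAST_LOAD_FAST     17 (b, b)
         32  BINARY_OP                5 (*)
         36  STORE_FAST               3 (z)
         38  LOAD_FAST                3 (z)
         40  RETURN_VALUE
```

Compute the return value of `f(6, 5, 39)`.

2

LOAD_FAST_LOAD_FAST c,b → push 39,5. Stack: [39, 5]
COMPARE_OP bool(!=) → 39 vs 5 = True. Stack: [True]
POP_JUMP_IF_FALSE → pop True; no jump. Stack: []
LOAD_FAST_LOAD_FAST c,b → push 39,5. Stack: [39, 5]
BINARY_OP + → 39 + 5 = 44. Stack: [44]
LOAD_FAST a → push 6. Stack: [44, 6]
BINARY_OP % → 44 % 6 = 2. Stack: [2]
STORE_FAST z → z=2. Stack: []
LOAD_FAST z → push 2. Stack: [2]
RETURN_VALUE → return 2.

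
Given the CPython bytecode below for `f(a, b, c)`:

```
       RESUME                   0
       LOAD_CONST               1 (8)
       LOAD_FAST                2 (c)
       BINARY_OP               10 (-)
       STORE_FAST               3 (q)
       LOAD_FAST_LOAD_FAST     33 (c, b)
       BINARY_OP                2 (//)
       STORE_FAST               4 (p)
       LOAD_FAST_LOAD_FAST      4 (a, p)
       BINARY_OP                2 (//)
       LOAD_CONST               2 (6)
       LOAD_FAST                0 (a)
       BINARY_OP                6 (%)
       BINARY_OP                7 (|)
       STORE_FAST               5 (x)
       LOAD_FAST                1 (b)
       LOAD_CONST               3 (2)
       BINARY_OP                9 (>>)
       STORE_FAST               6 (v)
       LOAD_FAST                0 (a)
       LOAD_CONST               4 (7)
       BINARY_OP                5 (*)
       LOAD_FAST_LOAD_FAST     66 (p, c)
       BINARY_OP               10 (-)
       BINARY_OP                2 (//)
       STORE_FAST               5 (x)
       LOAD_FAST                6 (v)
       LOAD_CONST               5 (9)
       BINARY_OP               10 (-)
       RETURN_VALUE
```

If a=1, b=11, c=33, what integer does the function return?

-7

LOAD_CONST → push 8. Stack: [8]
LOAD_FAST c → push 33. Stack: [8, 33]
BINARY_OP - → 8 - 33 = -25. Stack: [-25]
STORE_FAST q → q=-25. Stack: []
LOAD_FAST_LOAD_FAST c,b → push 33,11. Stack: [33, 11]
BINARY_OP // → 33 // 11 = 3. Stack: [3]
STORE_FAST p → p=3. Stack: []
LOAD_FAST_LOAD_FAST a,p → push 1,3. Stack: [1, 3]
BINARY_OP // → 1 // 3 = 0. Stack: [0]
LOAD_CONST → push 6. Stack: [0, 6]
LOAD_FAST a → push 1. Stack: [0, 6, 1]
BINARY_OP % → 6 % 1 = 0. Stack: [0, 0]
BINARY_OP | → 0 | 0 = 0. Stack: [0]
STORE_FAST x → x=0. Stack: []
LOAD_FAST b → push 11. Stack: [11]
LOAD_CONST → push 2. Stack: [11, 2]
BINARY_OP >> → 11 >> 2 = 2. Stack: [2]
STORE_FAST v → v=2. Stack: []
LOAD_FAST a → push 1. Stack: [1]
LOAD_CONST → push 7. Stack: [1, 7]
BINARY_OP * → 1 * 7 = 7. Stack: [7]
LOAD_FAST_LOAD_FAST p,c → push 3,33. Stack: [7, 3, 33]
BINARY_OP - → 3 - 33 = -30. Stack: [7, -30]
BINARY_OP // → 7 // -30 = -1. Stack: [-1]
STORE_FAST x → x=-1. Stack: []
LOAD_FAST v → push 2. Stack: [2]
LOAD_CONST → push 9. Stack: [2, 9]
BINARY_OP - → 2 - 9 = -7. Stack: [-7]
RETURN_VALUE → return -7.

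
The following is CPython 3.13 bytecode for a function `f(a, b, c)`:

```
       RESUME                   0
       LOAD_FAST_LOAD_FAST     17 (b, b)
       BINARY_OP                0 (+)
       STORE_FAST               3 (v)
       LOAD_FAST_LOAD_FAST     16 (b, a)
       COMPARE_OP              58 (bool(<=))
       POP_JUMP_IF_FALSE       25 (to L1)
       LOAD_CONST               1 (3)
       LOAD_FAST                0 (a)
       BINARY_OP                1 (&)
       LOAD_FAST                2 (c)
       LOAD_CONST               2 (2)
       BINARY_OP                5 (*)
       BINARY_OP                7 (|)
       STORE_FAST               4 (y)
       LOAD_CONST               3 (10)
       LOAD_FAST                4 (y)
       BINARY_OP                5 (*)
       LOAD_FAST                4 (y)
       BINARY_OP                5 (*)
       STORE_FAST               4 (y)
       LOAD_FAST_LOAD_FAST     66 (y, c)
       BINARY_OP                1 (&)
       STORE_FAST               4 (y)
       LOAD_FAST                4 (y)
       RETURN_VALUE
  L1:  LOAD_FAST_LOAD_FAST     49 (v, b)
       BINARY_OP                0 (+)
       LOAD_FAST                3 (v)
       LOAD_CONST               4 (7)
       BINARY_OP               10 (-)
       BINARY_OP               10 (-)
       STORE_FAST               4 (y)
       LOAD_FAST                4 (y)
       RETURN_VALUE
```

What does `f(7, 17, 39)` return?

24

LOAD_FAST_LOAD_FAST b,b → push 17,17. Stack: [17, 17]
BINARY_OP + → 17 + 17 = 34. Stack: [34]
STORE_FAST v → v=34. Stack: []
LOAD_FAST_LOAD_FAST b,a → push 17,7. Stack: [17, 7]
COMPARE_OP bool(<=) → 17 vs 7 = False. Stack: [False]
POP_JUMP_IF_FALSE → pop False; jump. Stack: []
LOAD_FAST_LOAD_FAST v,b → push 34,17. Stack: [34, 17]
BINARY_OP + → 34 + 17 = 51. Stack: [51]
LOAD_FAST v → push 34. Stack: [51, 34]
LOAD_CONST → push 7. Stack: [51, 34, 7]
BINARY_OP - → 34 - 7 = 27. Stack: [51, 27]
BINARY_OP - → 51 - 27 = 24. Stack: [24]
STORE_FAST y → y=24. Stack: []
LOAD_FAST y → push 24. Stack: [24]
RETURN_VALUE → return 24.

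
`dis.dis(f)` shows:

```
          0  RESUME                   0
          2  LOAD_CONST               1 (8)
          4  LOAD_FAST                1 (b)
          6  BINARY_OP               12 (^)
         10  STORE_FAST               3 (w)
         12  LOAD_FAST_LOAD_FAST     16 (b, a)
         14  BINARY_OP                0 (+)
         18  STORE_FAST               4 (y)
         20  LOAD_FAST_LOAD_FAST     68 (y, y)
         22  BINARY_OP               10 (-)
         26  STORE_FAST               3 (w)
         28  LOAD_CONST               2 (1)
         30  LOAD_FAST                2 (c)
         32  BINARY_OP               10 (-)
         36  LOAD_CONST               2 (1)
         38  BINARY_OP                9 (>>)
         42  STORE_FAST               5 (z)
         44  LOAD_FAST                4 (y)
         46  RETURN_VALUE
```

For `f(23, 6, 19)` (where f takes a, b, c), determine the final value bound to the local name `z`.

-9

LOAD_CONST → push 8. Stack: [8]
LOAD_FAST b → push 6. Stack: [8, 6]
BINARY_OP ^ → 8 ^ 6 = 14. Stack: [14]
STORE_FAST w → w=14. Stack: []
LOAD_FAST_LOAD_FAST b,a → push 6,23. Stack: [6, 23]
BINARY_OP + → 6 + 23 = 29. Stack: [29]
STORE_FAST y → y=29. Stack: []
LOAD_FAST_LOAD_FAST y,y → push 29,29. Stack: [29, 29]
BINARY_OP - → 29 - 29 = 0. Stack: [0]
STORE_FAST w → w=0. Stack: []
LOAD_CONST → push 1. Stack: [1]
LOAD_FAST c → push 19. Stack: [1, 19]
BINARY_OP - → 1 - 19 = -18. Stack: [-18]
LOAD_CONST → push 1. Stack: [-18, 1]
BINARY_OP >> → -18 >> 1 = -9. Stack: [-9]
STORE_FAST z → z=-9. Stack: []
LOAD_FAST y → push 29. Stack: [29]
RETURN_VALUE → return 29.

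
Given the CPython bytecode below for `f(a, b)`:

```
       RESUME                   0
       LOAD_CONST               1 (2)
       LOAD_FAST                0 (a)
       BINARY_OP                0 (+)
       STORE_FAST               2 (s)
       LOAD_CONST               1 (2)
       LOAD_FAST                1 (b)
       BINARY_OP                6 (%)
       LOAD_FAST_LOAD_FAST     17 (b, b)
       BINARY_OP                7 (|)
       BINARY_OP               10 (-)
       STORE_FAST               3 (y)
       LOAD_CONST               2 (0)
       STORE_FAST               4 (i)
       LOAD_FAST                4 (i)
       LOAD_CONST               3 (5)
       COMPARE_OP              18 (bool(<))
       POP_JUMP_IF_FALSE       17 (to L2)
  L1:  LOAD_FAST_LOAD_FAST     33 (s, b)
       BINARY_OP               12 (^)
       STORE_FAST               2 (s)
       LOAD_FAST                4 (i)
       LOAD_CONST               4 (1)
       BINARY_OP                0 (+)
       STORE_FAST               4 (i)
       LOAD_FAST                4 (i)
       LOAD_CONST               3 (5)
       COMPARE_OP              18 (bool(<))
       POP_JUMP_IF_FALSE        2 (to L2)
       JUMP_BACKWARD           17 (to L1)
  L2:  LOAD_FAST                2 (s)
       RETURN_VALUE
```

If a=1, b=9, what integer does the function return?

LOAD_CONST → push 2
LOAD_FAST a → push 1
BINARY_OP + → 2 + 1 = 3
STORE_FAST s → s=3
LOAD_CONST → push 2
LOAD_FAST b → push 9
BINARY_OP % → 2 % 9 = 2
LOAD_FAST_LOAD_FAST b,b → push 9,9
BINARY_OP | → 9 | 9 = 9
BINARY_OP - → 2 - 9 = -7
STORE_FAST y → y=-7
LOAD_CONST → push 0
STORE_FAST i → i=0
LOAD_FAST i → push 0
LOAD_CONST → push 5
COMPARE_OP bool(<) → 0 vs 5 = True
POP_JUMP_IF_FALSE → pop True; no jump
LOAD_FAST_LOAD_FAST s,b → push 3,9
BINARY_OP ^ → 3 ^ 9 = 10
STORE_FAST s → s=10
LOAD_FAST i → push 0
LOAD_CONST → push 1
BINARY_OP + → 0 + 1 = 1
STORE_FAST i → i=1
LOAD_FAST i → push 1
LOAD_CONST → push 5
COMPARE_OP bool(<) → 1 vs 5 = True
POP_JUMP_IF_FALSE → pop True; no jump
LOAD_FAST_LOAD_FAST s,b → push 10,9
BINARY_OP ^ → 10 ^ 9 = 3
STORE_FAST s → s=3
LOAD_FAST i → push 1
LOAD_CONST → push 1
BINARY_OP + → 1 + 1 = 2
STORE_FAST i → i=2
LOAD_FAST i → push 2
LOAD_CONST → push 5
COMPARE_OP bool(<) → 2 vs 5 = True
POP_JUMP_IF_FALSE → pop True; no jump
LOAD_FAST_LOAD_FAST s,b → push 3,9
BINARY_OP ^ → 3 ^ 9 = 10
STORE_FAST s → s=10
LOAD_FAST i → push 2
LOAD_CONST → push 1
BINARY_OP + → 2 + 1 = 3
STORE_FAST i → i=3
LOAD_FAST i → push 3
LOAD_CONST → push 5
COMPARE_OP bool(<) → 3 vs 5 = True
POP_JUMP_IF_FALSE → pop True; no jump
LOAD_FAST_LOAD_FAST s,b → push 10,9
BINARY_OP ^ → 10 ^ 9 = 3
STORE_FAST s → s=3
LOAD_FAST i → push 3
LOAD_CONST → push 1
BINARY_OP + → 3 + 1 = 4
STORE_FAST i → i=4
LOAD_FAST i → push 4
LOAD_CONST → push 5
COMPARE_OP bool(<) → 4 vs 5 = True
POP_JUMP_IF_FALSE → pop True; no jump
LOAD_FAST_LOAD_FAST s,b → push 3,9
BINARY_OP ^ → 3 ^ 9 = 10
STORE_FAST s → s=10
LOAD_FAST i → push 4
LOAD_CONST → push 1
BINARY_OP + → 4 + 1 = 5
STORE_FAST i → i=5
LOAD_FAST i → push 5
LOAD_CONST → push 5
COMPARE_OP bool(<) → 5 vs 5 = False
POP_JUMP_IF_FALSE → pop False; jump
LOAD_FAST s → push 10
RETURN_VALUE → return 10.

10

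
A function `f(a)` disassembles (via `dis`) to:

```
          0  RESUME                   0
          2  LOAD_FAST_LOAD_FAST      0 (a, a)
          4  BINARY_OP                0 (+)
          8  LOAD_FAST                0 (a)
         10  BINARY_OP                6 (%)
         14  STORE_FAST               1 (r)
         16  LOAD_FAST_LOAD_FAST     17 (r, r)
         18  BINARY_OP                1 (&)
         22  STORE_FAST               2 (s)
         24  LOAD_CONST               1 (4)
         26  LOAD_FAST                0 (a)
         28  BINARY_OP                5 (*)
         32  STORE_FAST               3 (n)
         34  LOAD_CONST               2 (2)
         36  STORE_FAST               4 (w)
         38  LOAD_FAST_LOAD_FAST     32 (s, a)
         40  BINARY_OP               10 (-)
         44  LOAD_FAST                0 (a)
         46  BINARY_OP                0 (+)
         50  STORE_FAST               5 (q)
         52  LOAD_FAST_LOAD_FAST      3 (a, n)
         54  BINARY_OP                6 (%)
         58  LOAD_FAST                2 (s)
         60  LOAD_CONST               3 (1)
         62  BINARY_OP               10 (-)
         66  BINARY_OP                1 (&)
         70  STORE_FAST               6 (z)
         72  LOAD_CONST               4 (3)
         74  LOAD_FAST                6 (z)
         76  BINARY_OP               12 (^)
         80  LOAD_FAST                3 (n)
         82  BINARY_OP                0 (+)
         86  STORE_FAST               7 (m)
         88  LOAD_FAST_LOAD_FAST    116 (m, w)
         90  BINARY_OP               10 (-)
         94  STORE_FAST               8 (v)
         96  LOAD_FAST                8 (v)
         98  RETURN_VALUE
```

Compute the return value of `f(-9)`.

-50

LOAD_FAST_LOAD_FAST a,a → push -9,-9. Stack: [-9, -9]
BINARY_OP + → -9 + -9 = -18. Stack: [-18]
LOAD_FAST a → push -9. Stack: [-18, -9]
BINARY_OP % → -18 % -9 = 0. Stack: [0]
STORE_FAST r → r=0. Stack: []
LOAD_FAST_LOAD_FAST r,r → push 0,0. Stack: [0, 0]
BINARY_OP & → 0 & 0 = 0. Stack: [0]
STORE_FAST s → s=0. Stack: []
LOAD_CONST → push 4. Stack: [4]
LOAD_FAST a → push -9. Stack: [4, -9]
BINARY_OP * → 4 * -9 = -36. Stack: [-36]
STORE_FAST n → n=-36. Stack: []
LOAD_CONST → push 2. Stack: [2]
STORE_FAST w → w=2. Stack: []
LOAD_FAST_LOAD_FAST s,a → push 0,-9. Stack: [0, -9]
BINARY_OP - → 0 - -9 = 9. Stack: [9]
LOAD_FAST a → push -9. Stack: [9, -9]
BINARY_OP + → 9 + -9 = 0. Stack: [0]
STORE_FAST q → q=0. Stack: []
LOAD_FAST_LOAD_FAST a,n → push -9,-36. Stack: [-9, -36]
BINARY_OP % → -9 % -36 = -9. Stack: [-9]
LOAD_FAST s → push 0. Stack: [-9, 0]
LOAD_CONST → push 1. Stack: [-9, 0, 1]
BINARY_OP - → 0 - 1 = -1. Stack: [-9, -1]
BINARY_OP & → -9 & -1 = -9. Stack: [-9]
STORE_FAST z → z=-9. Stack: []
LOAD_CONST → push 3. Stack: [3]
LOAD_FAST z → push -9. Stack: [3, -9]
BINARY_OP ^ → 3 ^ -9 = -12. Stack: [-12]
LOAD_FAST n → push -36. Stack: [-12, -36]
BINARY_OP + → -12 + -36 = -48. Stack: [-48]
STORE_FAST m → m=-48. Stack: []
LOAD_FAST_LOAD_FAST m,w → push -48,2. Stack: [-48, 2]
BINARY_OP - → -48 - 2 = -50. Stack: [-50]
STORE_FAST v → v=-50. Stack: []
LOAD_FAST v → push -50. Stack: [-50]
RETURN_VALUE → return -50.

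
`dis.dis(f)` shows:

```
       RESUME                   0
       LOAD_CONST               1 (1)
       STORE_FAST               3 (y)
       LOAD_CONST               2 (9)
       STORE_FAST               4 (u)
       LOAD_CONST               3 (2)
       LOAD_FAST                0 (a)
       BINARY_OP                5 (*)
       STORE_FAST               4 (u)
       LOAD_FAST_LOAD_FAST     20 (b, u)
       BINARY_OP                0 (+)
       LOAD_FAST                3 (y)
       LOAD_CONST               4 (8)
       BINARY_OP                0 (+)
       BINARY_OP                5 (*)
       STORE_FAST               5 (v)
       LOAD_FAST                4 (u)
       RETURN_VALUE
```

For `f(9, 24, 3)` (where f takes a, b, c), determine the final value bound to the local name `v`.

LOAD_CONST → push 1. Stack: [1]
STORE_FAST y → y=1. Stack: []
LOAD_CONST → push 9. Stack: [9]
STORE_FAST u → u=9. Stack: []
LOAD_CONST → push 2. Stack: [2]
LOAD_FAST a → push 9. Stack: [2, 9]
BINARY_OP * → 2 * 9 = 18. Stack: [18]
STORE_FAST u → u=18. Stack: []
LOAD_FAST_LOAD_FAST b,u → push 24,18. Stack: [24, 18]
BINARY_OP + → 24 + 18 = 42. Stack: [42]
LOAD_FAST y → push 1. Stack: [42, 1]
LOAD_CONST → push 8. Stack: [42, 1, 8]
BINARY_OP + → 1 + 8 = 9. Stack: [42, 9]
BINARY_OP * → 42 * 9 = 378. Stack: [378]
STORE_FAST v → v=378. Stack: []
LOAD_FAST u → push 18. Stack: [18]
RETURN_VALUE → return 18.

378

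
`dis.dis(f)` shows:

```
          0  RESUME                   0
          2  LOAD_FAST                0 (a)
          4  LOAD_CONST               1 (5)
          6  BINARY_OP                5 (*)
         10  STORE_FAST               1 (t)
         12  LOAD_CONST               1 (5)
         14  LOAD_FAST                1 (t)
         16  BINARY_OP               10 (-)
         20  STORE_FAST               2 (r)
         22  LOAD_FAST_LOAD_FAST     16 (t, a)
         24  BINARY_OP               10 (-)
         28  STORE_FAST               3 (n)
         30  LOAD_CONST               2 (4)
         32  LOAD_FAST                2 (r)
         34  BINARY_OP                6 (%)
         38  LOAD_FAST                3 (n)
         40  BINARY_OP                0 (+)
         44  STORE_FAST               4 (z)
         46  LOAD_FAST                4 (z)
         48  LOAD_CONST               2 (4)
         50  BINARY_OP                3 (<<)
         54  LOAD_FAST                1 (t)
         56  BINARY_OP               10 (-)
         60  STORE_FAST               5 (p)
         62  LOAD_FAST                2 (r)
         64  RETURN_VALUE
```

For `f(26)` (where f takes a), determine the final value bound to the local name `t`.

130

LOAD_FAST a → push 26. Stack: [26]
LOAD_CONST → push 5. Stack: [26, 5]
BINARY_OP * → 26 * 5 = 130. Stack: [130]
STORE_FAST t → t=130. Stack: []
LOAD_CONST → push 5. Stack: [5]
LOAD_FAST t → push 130. Stack: [5, 130]
BINARY_OP - → 5 - 130 = -125. Stack: [-125]
STORE_FAST r → r=-125. Stack: []
LOAD_FAST_LOAD_FAST t,a → push 130,26. Stack: [130, 26]
BINARY_OP - → 130 - 26 = 104. Stack: [104]
STORE_FAST n → n=104. Stack: []
LOAD_CONST → push 4. Stack: [4]
LOAD_FAST r → push -125. Stack: [4, -125]
BINARY_OP % → 4 % -125 = -121. Stack: [-121]
LOAD_FAST n → push 104. Stack: [-121, 104]
BINARY_OP + → -121 + 104 = -17. Stack: [-17]
STORE_FAST z → z=-17. Stack: []
LOAD_FAST z → push -17. Stack: [-17]
LOAD_CONST → push 4. Stack: [-17, 4]
BINARY_OP << → -17 << 4 = -272. Stack: [-272]
LOAD_FAST t → push 130. Stack: [-272, 130]
BINARY_OP - → -272 - 130 = -402. Stack: [-402]
STORE_FAST p → p=-402. Stack: []
LOAD_FAST r → push -125. Stack: [-125]
RETURN_VALUE → return -125.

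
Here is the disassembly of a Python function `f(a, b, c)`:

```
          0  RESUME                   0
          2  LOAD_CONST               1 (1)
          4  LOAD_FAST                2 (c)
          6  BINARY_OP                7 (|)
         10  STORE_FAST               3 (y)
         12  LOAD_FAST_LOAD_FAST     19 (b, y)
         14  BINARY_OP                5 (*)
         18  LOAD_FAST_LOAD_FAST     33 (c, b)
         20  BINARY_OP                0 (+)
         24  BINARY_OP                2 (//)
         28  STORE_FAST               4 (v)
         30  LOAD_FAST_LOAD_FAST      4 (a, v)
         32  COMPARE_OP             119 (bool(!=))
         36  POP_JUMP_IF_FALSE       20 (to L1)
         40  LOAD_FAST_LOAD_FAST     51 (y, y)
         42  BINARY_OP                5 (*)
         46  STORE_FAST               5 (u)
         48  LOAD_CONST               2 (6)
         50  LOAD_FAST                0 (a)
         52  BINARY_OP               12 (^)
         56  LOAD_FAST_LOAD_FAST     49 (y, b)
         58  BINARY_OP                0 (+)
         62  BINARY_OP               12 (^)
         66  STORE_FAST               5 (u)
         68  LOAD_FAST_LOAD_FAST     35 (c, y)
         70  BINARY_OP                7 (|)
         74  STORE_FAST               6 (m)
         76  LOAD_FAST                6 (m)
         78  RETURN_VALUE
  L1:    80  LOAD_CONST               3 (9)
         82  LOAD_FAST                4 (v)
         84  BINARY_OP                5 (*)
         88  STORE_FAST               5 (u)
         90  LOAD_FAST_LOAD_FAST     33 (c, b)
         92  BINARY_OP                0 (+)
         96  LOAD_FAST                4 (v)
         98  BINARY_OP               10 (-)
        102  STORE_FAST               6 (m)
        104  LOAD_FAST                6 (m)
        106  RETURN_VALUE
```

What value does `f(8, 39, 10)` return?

41

LOAD_CONST → push 1. Stack: [1]
LOAD_FAST c → push 10. Stack: [1, 10]
BINARY_OP | → 1 | 10 = 11. Stack: [11]
STORE_FAST y → y=11. Stack: []
LOAD_FAST_LOAD_FAST b,y → push 39,11. Stack: [39, 11]
BINARY_OP * → 39 * 11 = 429. Stack: [429]
LOAD_FAST_LOAD_FAST c,b → push 10,39. Stack: [429, 10, 39]
BINARY_OP + → 10 + 39 = 49. Stack: [429, 49]
BINARY_OP // → 429 // 49 = 8. Stack: [8]
STORE_FAST v → v=8. Stack: []
LOAD_FAST_LOAD_FAST a,v → push 8,8. Stack: [8, 8]
COMPARE_OP bool(!=) → 8 vs 8 = False. Stack: [False]
POP_JUMP_IF_FALSE → pop False; jump. Stack: []
LOAD_CONST → push 9. Stack: [9]
LOAD_FAST v → push 8. Stack: [9, 8]
BINARY_OP * → 9 * 8 = 72. Stack: [72]
STORE_FAST u → u=72. Stack: []
LOAD_FAST_LOAD_FAST c,b → push 10,39. Stack: [10, 39]
BINARY_OP + → 10 + 39 = 49. Stack: [49]
LOAD_FAST v → push 8. Stack: [49, 8]
BINARY_OP - → 49 - 8 = 41. Stack: [41]
STORE_FAST m → m=41. Stack: []
LOAD_FAST m → push 41. Stack: [41]
RETURN_VALUE → return 41.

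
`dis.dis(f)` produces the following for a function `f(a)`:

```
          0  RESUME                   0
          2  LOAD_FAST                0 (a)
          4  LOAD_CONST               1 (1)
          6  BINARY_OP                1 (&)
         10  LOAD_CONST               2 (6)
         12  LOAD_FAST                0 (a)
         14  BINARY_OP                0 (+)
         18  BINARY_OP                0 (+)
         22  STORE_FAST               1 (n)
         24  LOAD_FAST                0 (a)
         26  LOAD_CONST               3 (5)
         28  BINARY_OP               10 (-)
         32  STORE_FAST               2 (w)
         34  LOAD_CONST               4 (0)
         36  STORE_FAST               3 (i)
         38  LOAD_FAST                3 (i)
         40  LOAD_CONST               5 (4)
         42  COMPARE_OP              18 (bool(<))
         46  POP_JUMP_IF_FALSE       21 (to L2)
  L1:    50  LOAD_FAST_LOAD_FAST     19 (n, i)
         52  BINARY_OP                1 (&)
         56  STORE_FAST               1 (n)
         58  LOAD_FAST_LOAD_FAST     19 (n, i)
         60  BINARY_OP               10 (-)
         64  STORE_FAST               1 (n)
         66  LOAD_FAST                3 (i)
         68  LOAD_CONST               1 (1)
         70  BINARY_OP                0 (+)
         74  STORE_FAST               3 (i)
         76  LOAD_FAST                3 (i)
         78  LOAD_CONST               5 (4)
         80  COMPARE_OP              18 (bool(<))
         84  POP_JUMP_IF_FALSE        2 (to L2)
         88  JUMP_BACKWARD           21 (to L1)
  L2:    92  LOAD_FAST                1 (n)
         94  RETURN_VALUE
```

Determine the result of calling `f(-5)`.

-3

LOAD_FAST a → push -5
LOAD_CONST → push 1
BINARY_OP & → -5 & 1 = 1
LOAD_CONST → push 6
LOAD_FAST a → push -5
BINARY_OP + → 6 + -5 = 1
BINARY_OP + → 1 + 1 = 2
STORE_FAST n → n=2
LOAD_FAST a → push -5
LOAD_CONST → push 5
BINARY_OP - → -5 - 5 = -10
STORE_FAST w → w=-10
LOAD_CONST → push 0
STORE_FAST i → i=0
LOAD_FAST i → push 0
LOAD_CONST → push 4
COMPARE_OP bool(<) → 0 vs 4 = True
POP_JUMP_IF_FALSE → pop True; no jump
LOAD_FAST_LOAD_FAST n,i → push 2,0
BINARY_OP & → 2 & 0 = 0
STORE_FAST n → n=0
LOAD_FAST_LOAD_FAST n,i → push 0,0
BINARY_OP - → 0 - 0 = 0
STORE_FAST n → n=0
LOAD_FAST i → push 0
LOAD_CONST → push 1
BINARY_OP + → 0 + 1 = 1
STORE_FAST i → i=1
LOAD_FAST i → push 1
LOAD_CONST → push 4
COMPARE_OP bool(<) → 1 vs 4 = True
POP_JUMP_IF_FALSE → pop True; no jump
LOAD_FAST_LOAD_FAST n,i → push 0,1
BINARY_OP & → 0 & 1 = 0
STORE_FAST n → n=0
LOAD_FAST_LOAD_FAST n,i → push 0,1
BINARY_OP - → 0 - 1 = -1
STORE_FAST n → n=-1
LOAD_FAST i → push 1
LOAD_CONST → push 1
BINARY_OP + → 1 + 1 = 2
STORE_FAST i → i=2
LOAD_FAST i → push 2
LOAD_CONST → push 4
COMPARE_OP bool(<) → 2 vs 4 = True
POP_JUMP_IF_FALSE → pop True; no jump
LOAD_FAST_LOAD_FAST n,i → push -1,2
BINARY_OP & → -1 & 2 = 2
STORE_FAST n → n=2
LOAD_FAST_LOAD_FAST n,i → push 2,2
BINARY_OP - → 2 - 2 = 0
STORE_FAST n → n=0
LOAD_FAST i → push 2
LOAD_CONST → push 1
BINARY_OP + → 2 + 1 = 3
STORE_FAST i → i=3
LOAD_FAST i → push 3
LOAD_CONST → push 4
COMPARE_OP bool(<) → 3 vs 4 = True
POP_JUMP_IF_FALSE → pop True; no jump
LOAD_FAST_LOAD_FAST n,i → push 0,3
BINARY_OP & → 0 & 3 = 0
STORE_FAST n → n=0
LOAD_FAST_LOAD_FAST n,i → push 0,3
BINARY_OP - → 0 - 3 = -3
STORE_FAST n → n=-3
LOAD_FAST i → push 3
LOAD_CONST → push 1
BINARY_OP + → 3 + 1 = 4
STORE_FAST i → i=4
LOAD_FAST i → push 4
LOAD_CONST → push 4
COMPARE_OP bool(<) → 4 vs 4 = False
POP_JUMP_IF_FALSE → pop False; jump
LOAD_FAST n → push -3
RETURN_VALUE → return -3.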